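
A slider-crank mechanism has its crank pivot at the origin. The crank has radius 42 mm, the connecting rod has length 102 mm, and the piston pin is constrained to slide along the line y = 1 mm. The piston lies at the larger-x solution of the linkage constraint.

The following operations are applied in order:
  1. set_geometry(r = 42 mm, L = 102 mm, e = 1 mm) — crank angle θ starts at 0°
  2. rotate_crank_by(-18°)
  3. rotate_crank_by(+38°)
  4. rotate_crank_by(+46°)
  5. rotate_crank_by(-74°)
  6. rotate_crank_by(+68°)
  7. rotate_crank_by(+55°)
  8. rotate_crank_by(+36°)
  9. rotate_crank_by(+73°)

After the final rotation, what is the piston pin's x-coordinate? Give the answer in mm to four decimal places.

67.2220

set_geometry: r = 42 mm, L = 102 mm, e = 1 mm; θ ← 0°
rotate_crank_by(-18°): θ ← 0° -18° = -18°
rotate_crank_by(+38°): θ ← -18° +38° = 20°
rotate_crank_by(+46°): θ ← 20° +46° = 66°
rotate_crank_by(-74°): θ ← 66° -74° = -8°
rotate_crank_by(+68°): θ ← -8° +68° = 60°
rotate_crank_by(+55°): θ ← 60° +55° = 115°
rotate_crank_by(+36°): θ ← 115° +36° = 151°
rotate_crank_by(+73°): θ ← 151° +73° = 224°
crank pin P = (r cos θ, r sin θ) = (-30.212272, -29.175652)
h = r sin θ − e = -29.175652 − 1 = -30.175652
x = r cos θ + √(L² − h²) = -30.212272 + √(10404.0 − 910.5699) = -30.212272 + 97.434235 = 67.221963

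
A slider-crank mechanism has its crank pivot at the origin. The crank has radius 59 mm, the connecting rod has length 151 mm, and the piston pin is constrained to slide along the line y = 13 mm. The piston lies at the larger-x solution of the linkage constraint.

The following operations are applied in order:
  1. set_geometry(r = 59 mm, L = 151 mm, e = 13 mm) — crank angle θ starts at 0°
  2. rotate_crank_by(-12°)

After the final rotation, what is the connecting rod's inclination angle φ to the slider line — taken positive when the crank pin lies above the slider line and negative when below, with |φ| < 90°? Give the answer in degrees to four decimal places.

-9.6326

set_geometry: r = 59 mm, L = 151 mm, e = 13 mm; θ ← 0°
rotate_crank_by(-12°): θ ← 0° -12° = -12°
crank pin P = (r cos θ, r sin θ) = (57.710708, -12.266790)
h = r sin θ − e = -12.266790 − 13 = -25.266790
sin φ = h / L = -25.266790 / 151 = -0.16732973
φ = arcsin(-0.16732973) = -9.632600°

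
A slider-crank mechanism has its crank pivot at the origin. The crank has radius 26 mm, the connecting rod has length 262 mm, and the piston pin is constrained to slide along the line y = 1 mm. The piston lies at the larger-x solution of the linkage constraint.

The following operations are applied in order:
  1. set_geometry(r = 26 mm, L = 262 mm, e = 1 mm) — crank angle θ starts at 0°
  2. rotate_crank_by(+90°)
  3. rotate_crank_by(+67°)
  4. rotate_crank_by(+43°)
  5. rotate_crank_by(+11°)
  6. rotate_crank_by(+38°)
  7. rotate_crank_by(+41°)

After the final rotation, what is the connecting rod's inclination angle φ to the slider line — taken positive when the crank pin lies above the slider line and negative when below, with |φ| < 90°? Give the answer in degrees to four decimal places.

-5.5704

set_geometry: r = 26 mm, L = 262 mm, e = 1 mm; θ ← 0°
rotate_crank_by(+90°): θ ← 0° +90° = 90°
rotate_crank_by(+67°): θ ← 90° +67° = 157°
rotate_crank_by(+43°): θ ← 157° +43° = 200°
rotate_crank_by(+11°): θ ← 200° +11° = 211°
rotate_crank_by(+38°): θ ← 211° +38° = 249°
rotate_crank_by(+41°): θ ← 249° +41° = 290°
crank pin P = (r cos θ, r sin θ) = (8.892524, -24.432008)
h = r sin θ − e = -24.432008 − 1 = -25.432008
sin φ = h / L = -25.432008 / 262 = -0.09706873
φ = arcsin(-0.09706873) = -5.570400°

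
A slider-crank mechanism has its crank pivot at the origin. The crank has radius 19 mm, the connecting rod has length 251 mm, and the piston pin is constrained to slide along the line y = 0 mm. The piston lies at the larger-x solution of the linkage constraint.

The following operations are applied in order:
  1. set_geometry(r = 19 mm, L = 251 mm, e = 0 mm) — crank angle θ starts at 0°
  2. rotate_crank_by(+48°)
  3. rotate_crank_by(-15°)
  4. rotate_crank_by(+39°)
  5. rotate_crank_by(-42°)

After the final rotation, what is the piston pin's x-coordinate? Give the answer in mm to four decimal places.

set_geometry: r = 19 mm, L = 251 mm, e = 0 mm; θ ← 0°
rotate_crank_by(+48°): θ ← 0° +48° = 48°
rotate_crank_by(-15°): θ ← 48° -15° = 33°
rotate_crank_by(+39°): θ ← 33° +39° = 72°
rotate_crank_by(-42°): θ ← 72° -42° = 30°
crank pin P = (r cos θ, r sin θ) = (16.454483, 9.500000)
h = r sin θ − e = 9.500000 − 0 = 9.500000
x = r cos θ + √(L² − h²) = 16.454483 + √(63001.0 − 90.2500) = 16.454483 + 250.820155 = 267.274637

267.2746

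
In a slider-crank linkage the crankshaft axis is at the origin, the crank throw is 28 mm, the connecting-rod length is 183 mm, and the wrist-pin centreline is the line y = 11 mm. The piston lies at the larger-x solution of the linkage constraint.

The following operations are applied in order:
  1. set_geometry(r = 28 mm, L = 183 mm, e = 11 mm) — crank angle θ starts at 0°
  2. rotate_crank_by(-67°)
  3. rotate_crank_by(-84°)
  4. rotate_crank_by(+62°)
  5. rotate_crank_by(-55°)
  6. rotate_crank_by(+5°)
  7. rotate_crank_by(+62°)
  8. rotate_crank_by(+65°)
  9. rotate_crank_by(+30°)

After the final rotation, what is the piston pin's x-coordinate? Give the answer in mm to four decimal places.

209.6145

set_geometry: r = 28 mm, L = 183 mm, e = 11 mm; θ ← 0°
rotate_crank_by(-67°): θ ← 0° -67° = -67°
rotate_crank_by(-84°): θ ← -67° -84° = -151°
rotate_crank_by(+62°): θ ← -151° +62° = -89°
rotate_crank_by(-55°): θ ← -89° -55° = -144°
rotate_crank_by(+5°): θ ← -144° +5° = -139°
rotate_crank_by(+62°): θ ← -139° +62° = -77°
rotate_crank_by(+65°): θ ← -77° +65° = -12°
rotate_crank_by(+30°): θ ← -12° +30° = 18°
crank pin P = (r cos θ, r sin θ) = (26.629582, 8.652476)
h = r sin θ − e = 8.652476 − 11 = -2.347524
x = r cos θ + √(L² − h²) = 26.629582 + √(33489.0 − 5.5109) = 26.629582 + 182.984942 = 209.614525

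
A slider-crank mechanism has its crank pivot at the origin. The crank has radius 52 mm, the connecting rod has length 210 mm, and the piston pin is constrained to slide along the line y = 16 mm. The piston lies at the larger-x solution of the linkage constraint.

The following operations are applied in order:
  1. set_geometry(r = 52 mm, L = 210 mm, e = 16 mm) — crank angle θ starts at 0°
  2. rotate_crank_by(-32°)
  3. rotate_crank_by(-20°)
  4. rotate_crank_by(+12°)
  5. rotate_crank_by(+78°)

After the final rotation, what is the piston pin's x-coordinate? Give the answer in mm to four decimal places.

250.3650

set_geometry: r = 52 mm, L = 210 mm, e = 16 mm; θ ← 0°
rotate_crank_by(-32°): θ ← 0° -32° = -32°
rotate_crank_by(-20°): θ ← -32° -20° = -52°
rotate_crank_by(+12°): θ ← -52° +12° = -40°
rotate_crank_by(+78°): θ ← -40° +78° = 38°
crank pin P = (r cos θ, r sin θ) = (40.976559, 32.014397)
h = r sin θ − e = 32.014397 − 16 = 16.014397
x = r cos θ + √(L² − h²) = 40.976559 + √(44100.0 − 256.4609) = 40.976559 + 209.388488 = 250.365048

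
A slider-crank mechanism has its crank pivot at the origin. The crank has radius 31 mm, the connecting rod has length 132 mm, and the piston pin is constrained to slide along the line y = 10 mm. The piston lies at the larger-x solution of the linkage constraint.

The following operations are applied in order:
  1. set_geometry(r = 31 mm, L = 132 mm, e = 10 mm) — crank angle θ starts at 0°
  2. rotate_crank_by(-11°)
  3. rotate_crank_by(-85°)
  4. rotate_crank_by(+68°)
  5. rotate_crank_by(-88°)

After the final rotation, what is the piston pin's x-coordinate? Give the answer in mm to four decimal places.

set_geometry: r = 31 mm, L = 132 mm, e = 10 mm; θ ← 0°
rotate_crank_by(-11°): θ ← 0° -11° = -11°
rotate_crank_by(-85°): θ ← -11° -85° = -96°
rotate_crank_by(+68°): θ ← -96° +68° = -28°
rotate_crank_by(-88°): θ ← -28° -88° = -116°
crank pin P = (r cos θ, r sin θ) = (-13.589506, -27.862615)
h = r sin θ − e = -27.862615 − 10 = -37.862615
x = r cos θ + √(L² − h²) = -13.589506 + √(17424.0 − 1433.5776) = -13.589506 + 126.453242 = 112.863736

112.8637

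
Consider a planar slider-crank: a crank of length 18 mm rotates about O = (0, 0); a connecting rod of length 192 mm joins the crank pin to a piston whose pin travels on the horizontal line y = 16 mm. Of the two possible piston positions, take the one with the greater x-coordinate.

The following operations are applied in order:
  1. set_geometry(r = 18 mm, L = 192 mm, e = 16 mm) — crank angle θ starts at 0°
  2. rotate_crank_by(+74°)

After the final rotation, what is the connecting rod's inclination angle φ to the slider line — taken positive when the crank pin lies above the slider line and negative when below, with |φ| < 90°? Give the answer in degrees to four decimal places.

0.3888

set_geometry: r = 18 mm, L = 192 mm, e = 16 mm; θ ← 0°
rotate_crank_by(+74°): θ ← 0° +74° = 74°
crank pin P = (r cos θ, r sin θ) = (4.961472, 17.302711)
h = r sin θ − e = 17.302711 − 16 = 1.302711
sin φ = h / L = 1.302711 / 192 = 0.00678495
φ = arcsin(0.00678495) = 0.388752°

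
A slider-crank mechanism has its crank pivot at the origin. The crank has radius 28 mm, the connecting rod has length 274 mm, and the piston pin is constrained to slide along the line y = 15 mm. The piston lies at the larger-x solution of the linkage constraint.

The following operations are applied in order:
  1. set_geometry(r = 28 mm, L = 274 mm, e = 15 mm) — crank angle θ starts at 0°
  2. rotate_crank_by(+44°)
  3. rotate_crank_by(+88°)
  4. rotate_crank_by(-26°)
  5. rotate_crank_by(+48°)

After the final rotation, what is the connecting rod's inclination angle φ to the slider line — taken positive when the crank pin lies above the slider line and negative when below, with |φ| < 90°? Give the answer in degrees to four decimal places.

set_geometry: r = 28 mm, L = 274 mm, e = 15 mm; θ ← 0°
rotate_crank_by(+44°): θ ← 0° +44° = 44°
rotate_crank_by(+88°): θ ← 44° +88° = 132°
rotate_crank_by(-26°): θ ← 132° -26° = 106°
rotate_crank_by(+48°): θ ← 106° +48° = 154°
crank pin P = (r cos θ, r sin θ) = (-25.166233, 12.274392)
h = r sin θ − e = 12.274392 − 15 = -2.725608
sin φ = h / L = -2.725608 / 274 = -0.00994747
φ = arcsin(-0.00994747) = -0.569958°

-0.5700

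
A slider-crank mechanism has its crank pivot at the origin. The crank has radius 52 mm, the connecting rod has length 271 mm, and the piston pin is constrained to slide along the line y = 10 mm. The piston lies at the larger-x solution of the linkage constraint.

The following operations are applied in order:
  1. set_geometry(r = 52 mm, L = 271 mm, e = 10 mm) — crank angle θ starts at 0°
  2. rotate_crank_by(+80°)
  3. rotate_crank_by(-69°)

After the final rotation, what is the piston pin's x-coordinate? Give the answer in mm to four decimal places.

set_geometry: r = 52 mm, L = 271 mm, e = 10 mm; θ ← 0°
rotate_crank_by(+80°): θ ← 0° +80° = 80°
rotate_crank_by(-69°): θ ← 80° -69° = 11°
crank pin P = (r cos θ, r sin θ) = (51.044614, 9.922068)
h = r sin θ − e = 9.922068 − 10 = -0.077932
x = r cos θ + √(L² − h²) = 51.044614 + √(73441.0 − 0.0061) = 51.044614 + 270.999989 = 322.044602

322.0446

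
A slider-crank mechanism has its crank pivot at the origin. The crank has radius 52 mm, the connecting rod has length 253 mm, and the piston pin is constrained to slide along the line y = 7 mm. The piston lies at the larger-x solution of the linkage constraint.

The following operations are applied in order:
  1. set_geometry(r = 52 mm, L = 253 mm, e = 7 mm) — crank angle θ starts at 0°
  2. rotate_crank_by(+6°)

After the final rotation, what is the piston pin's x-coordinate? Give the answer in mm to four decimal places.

304.7103

set_geometry: r = 52 mm, L = 253 mm, e = 7 mm; θ ← 0°
rotate_crank_by(+6°): θ ← 0° +6° = 6°
crank pin P = (r cos θ, r sin θ) = (51.715139, 5.435480)
h = r sin θ − e = 5.435480 − 7 = -1.564520
x = r cos θ + √(L² − h²) = 51.715139 + √(64009.0 − 2.4477) = 51.715139 + 252.995163 = 304.710301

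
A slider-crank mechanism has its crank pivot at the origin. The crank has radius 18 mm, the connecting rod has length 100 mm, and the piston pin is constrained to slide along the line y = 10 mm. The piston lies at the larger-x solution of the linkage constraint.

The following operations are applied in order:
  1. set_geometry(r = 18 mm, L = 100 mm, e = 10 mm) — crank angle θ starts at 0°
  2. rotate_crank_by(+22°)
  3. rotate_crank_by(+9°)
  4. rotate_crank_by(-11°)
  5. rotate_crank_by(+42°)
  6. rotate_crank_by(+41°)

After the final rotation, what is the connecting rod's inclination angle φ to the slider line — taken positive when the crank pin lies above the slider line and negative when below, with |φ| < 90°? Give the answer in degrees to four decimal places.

4.3234

set_geometry: r = 18 mm, L = 100 mm, e = 10 mm; θ ← 0°
rotate_crank_by(+22°): θ ← 0° +22° = 22°
rotate_crank_by(+9°): θ ← 22° +9° = 31°
rotate_crank_by(-11°): θ ← 31° -11° = 20°
rotate_crank_by(+42°): θ ← 20° +42° = 62°
rotate_crank_by(+41°): θ ← 62° +41° = 103°
crank pin P = (r cos θ, r sin θ) = (-4.049119, 17.538661)
h = r sin θ − e = 17.538661 − 10 = 7.538661
sin φ = h / L = 7.538661 / 100 = 0.07538661
φ = arcsin(0.07538661) = 4.323436°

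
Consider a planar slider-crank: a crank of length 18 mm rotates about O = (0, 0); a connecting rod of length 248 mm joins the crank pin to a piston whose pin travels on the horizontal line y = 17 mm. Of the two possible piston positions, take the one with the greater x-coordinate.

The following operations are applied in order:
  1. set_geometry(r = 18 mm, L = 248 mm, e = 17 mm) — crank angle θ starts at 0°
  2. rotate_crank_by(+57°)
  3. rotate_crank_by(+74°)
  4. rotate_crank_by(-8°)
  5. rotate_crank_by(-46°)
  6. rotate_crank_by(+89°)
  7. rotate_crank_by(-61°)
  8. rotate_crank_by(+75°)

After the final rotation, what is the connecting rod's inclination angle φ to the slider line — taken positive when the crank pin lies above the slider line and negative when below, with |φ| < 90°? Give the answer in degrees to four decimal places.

set_geometry: r = 18 mm, L = 248 mm, e = 17 mm; θ ← 0°
rotate_crank_by(+57°): θ ← 0° +57° = 57°
rotate_crank_by(+74°): θ ← 57° +74° = 131°
rotate_crank_by(-8°): θ ← 131° -8° = 123°
rotate_crank_by(-46°): θ ← 123° -46° = 77°
rotate_crank_by(+89°): θ ← 77° +89° = 166°
rotate_crank_by(-61°): θ ← 166° -61° = 105°
rotate_crank_by(+75°): θ ← 105° +75° = 180°
crank pin P = (r cos θ, r sin θ) = (-18.000000, 0.000000)
h = r sin θ − e = 0.000000 − 17 = -17.000000
sin φ = h / L = -17.000000 / 248 = -0.06854839
φ = arcsin(-0.06854839) = -3.930616°

-3.9306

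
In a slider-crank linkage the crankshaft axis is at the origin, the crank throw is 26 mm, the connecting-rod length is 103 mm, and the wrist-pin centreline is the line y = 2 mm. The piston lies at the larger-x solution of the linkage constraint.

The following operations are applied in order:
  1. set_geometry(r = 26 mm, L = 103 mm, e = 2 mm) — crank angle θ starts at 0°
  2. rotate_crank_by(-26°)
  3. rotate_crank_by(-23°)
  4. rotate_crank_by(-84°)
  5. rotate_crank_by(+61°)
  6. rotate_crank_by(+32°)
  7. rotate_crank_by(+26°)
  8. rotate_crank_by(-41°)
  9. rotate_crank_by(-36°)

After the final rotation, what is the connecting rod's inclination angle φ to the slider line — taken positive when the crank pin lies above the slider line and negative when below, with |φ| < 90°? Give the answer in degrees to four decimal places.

set_geometry: r = 26 mm, L = 103 mm, e = 2 mm; θ ← 0°
rotate_crank_by(-26°): θ ← 0° -26° = -26°
rotate_crank_by(-23°): θ ← -26° -23° = -49°
rotate_crank_by(-84°): θ ← -49° -84° = -133°
rotate_crank_by(+61°): θ ← -133° +61° = -72°
rotate_crank_by(+32°): θ ← -72° +32° = -40°
rotate_crank_by(+26°): θ ← -40° +26° = -14°
rotate_crank_by(-41°): θ ← -14° -41° = -55°
rotate_crank_by(-36°): θ ← -55° -36° = -91°
crank pin P = (r cos θ, r sin θ) = (-0.453763, -25.996040)
h = r sin θ − e = -25.996040 − 2 = -27.996040
sin φ = h / L = -27.996040 / 103 = -0.27180621
φ = arcsin(-0.27180621) = -15.771775°

-15.7718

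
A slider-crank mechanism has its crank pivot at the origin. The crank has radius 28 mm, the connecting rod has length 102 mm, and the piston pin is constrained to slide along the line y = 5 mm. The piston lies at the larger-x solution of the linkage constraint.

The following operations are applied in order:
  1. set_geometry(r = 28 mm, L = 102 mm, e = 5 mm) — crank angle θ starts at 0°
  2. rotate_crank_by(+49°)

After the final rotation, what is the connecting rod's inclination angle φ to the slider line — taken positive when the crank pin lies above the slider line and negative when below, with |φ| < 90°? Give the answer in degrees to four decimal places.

set_geometry: r = 28 mm, L = 102 mm, e = 5 mm; θ ← 0°
rotate_crank_by(+49°): θ ← 0° +49° = 49°
crank pin P = (r cos θ, r sin θ) = (18.369653, 21.131868)
h = r sin θ − e = 21.131868 − 5 = 16.131868
sin φ = h / L = 16.131868 / 102 = 0.15815557
φ = arcsin(0.15815557) = 9.099855°

9.0999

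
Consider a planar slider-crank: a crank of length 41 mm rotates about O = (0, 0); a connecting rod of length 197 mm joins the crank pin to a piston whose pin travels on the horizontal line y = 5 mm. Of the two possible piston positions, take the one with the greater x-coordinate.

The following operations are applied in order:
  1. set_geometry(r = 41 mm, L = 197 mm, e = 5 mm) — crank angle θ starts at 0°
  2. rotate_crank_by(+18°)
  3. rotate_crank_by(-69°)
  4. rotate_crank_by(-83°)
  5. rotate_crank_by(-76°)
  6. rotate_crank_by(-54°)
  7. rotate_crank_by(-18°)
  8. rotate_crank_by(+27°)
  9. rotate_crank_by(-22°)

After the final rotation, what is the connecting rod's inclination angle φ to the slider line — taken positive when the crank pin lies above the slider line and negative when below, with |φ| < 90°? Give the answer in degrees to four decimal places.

set_geometry: r = 41 mm, L = 197 mm, e = 5 mm; θ ← 0°
rotate_crank_by(+18°): θ ← 0° +18° = 18°
rotate_crank_by(-69°): θ ← 18° -69° = -51°
rotate_crank_by(-83°): θ ← -51° -83° = -134°
rotate_crank_by(-76°): θ ← -134° -76° = -210°
rotate_crank_by(-54°): θ ← -210° -54° = -264°
rotate_crank_by(-18°): θ ← -264° -18° = -282°
rotate_crank_by(+27°): θ ← -282° +27° = -255°
rotate_crank_by(-22°): θ ← -255° -22° = -277°
crank pin P = (r cos θ, r sin θ) = (4.996643, 40.694392)
h = r sin θ − e = 40.694392 − 5 = 35.694392
sin φ = h / L = 35.694392 / 197 = 0.18118981
φ = arcsin(0.18118981) = 10.439070°

10.4391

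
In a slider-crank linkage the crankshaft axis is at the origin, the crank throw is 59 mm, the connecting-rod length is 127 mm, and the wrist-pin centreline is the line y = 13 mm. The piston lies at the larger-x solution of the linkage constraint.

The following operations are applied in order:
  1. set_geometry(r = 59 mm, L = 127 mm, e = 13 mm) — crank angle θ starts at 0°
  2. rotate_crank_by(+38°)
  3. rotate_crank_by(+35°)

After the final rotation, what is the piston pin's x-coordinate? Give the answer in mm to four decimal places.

136.5962

set_geometry: r = 59 mm, L = 127 mm, e = 13 mm; θ ← 0°
rotate_crank_by(+38°): θ ← 0° +38° = 38°
rotate_crank_by(+35°): θ ← 38° +35° = 73°
crank pin P = (r cos θ, r sin θ) = (17.249931, 56.421981)
h = r sin θ − e = 56.421981 − 13 = 43.421981
x = r cos θ + √(L² − h²) = 17.249931 + √(16129.0 − 1885.4684) = 17.249931 + 119.346268 = 136.596198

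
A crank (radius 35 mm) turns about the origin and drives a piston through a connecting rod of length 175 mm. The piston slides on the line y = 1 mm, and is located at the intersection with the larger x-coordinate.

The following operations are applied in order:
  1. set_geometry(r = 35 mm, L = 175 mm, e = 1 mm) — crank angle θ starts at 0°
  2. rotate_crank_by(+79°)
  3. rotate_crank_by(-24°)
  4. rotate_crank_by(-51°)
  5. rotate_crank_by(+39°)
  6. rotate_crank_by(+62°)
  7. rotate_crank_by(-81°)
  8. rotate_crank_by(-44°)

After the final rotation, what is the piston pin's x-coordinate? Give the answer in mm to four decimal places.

207.4079

set_geometry: r = 35 mm, L = 175 mm, e = 1 mm; θ ← 0°
rotate_crank_by(+79°): θ ← 0° +79° = 79°
rotate_crank_by(-24°): θ ← 79° -24° = 55°
rotate_crank_by(-51°): θ ← 55° -51° = 4°
rotate_crank_by(+39°): θ ← 4° +39° = 43°
rotate_crank_by(+62°): θ ← 43° +62° = 105°
rotate_crank_by(-81°): θ ← 105° -81° = 24°
rotate_crank_by(-44°): θ ← 24° -44° = -20°
crank pin P = (r cos θ, r sin θ) = (32.889242, -11.970705)
h = r sin θ − e = -11.970705 − 1 = -12.970705
x = r cos θ + √(L² − h²) = 32.889242 + √(30625.0 − 168.2392) = 32.889242 + 174.518655 = 207.407896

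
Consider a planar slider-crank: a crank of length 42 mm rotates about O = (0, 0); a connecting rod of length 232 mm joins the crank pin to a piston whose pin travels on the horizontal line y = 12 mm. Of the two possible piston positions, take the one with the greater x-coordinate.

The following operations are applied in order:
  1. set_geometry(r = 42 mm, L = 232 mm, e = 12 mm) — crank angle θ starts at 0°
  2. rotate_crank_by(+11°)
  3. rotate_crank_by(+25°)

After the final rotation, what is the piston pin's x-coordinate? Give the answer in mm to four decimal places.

265.6316

set_geometry: r = 42 mm, L = 232 mm, e = 12 mm; θ ← 0°
rotate_crank_by(+11°): θ ← 0° +11° = 11°
rotate_crank_by(+25°): θ ← 11° +25° = 36°
crank pin P = (r cos θ, r sin θ) = (33.978714, 24.686981)
h = r sin θ − e = 24.686981 − 12 = 12.686981
x = r cos θ + √(L² − h²) = 33.978714 + √(53824.0 − 160.9595) = 33.978714 + 231.652845 = 265.631559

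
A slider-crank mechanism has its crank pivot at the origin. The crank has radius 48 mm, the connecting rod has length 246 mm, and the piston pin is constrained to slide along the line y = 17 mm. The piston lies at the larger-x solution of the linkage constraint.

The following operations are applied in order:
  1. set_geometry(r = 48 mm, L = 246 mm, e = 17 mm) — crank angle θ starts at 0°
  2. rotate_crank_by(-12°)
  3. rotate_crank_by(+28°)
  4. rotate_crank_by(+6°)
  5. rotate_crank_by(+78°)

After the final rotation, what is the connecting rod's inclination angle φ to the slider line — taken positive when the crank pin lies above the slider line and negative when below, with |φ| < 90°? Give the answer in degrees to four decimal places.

7.0683

set_geometry: r = 48 mm, L = 246 mm, e = 17 mm; θ ← 0°
rotate_crank_by(-12°): θ ← 0° -12° = -12°
rotate_crank_by(+28°): θ ← -12° +28° = 16°
rotate_crank_by(+6°): θ ← 16° +6° = 22°
rotate_crank_by(+78°): θ ← 22° +78° = 100°
crank pin P = (r cos θ, r sin θ) = (-8.335113, 47.270772)
h = r sin θ − e = 47.270772 − 17 = 30.270772
sin φ = h / L = 30.270772 / 246 = 0.12305192
φ = arcsin(0.12305192) = 7.068270°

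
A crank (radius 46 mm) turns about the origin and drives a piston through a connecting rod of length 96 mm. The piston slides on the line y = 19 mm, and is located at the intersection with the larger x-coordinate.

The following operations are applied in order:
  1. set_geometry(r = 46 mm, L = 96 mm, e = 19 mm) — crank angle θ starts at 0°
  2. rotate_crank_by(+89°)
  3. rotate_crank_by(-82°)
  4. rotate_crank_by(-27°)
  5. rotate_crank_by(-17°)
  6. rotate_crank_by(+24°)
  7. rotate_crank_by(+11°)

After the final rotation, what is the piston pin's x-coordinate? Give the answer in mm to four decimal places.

set_geometry: r = 46 mm, L = 96 mm, e = 19 mm; θ ← 0°
rotate_crank_by(+89°): θ ← 0° +89° = 89°
rotate_crank_by(-82°): θ ← 89° -82° = 7°
rotate_crank_by(-27°): θ ← 7° -27° = -20°
rotate_crank_by(-17°): θ ← -20° -17° = -37°
rotate_crank_by(+24°): θ ← -37° +24° = -13°
rotate_crank_by(+11°): θ ← -13° +11° = -2°
crank pin P = (r cos θ, r sin θ) = (45.971978, -1.605377)
h = r sin θ − e = -1.605377 − 19 = -20.605377
x = r cos θ + √(L² − h²) = 45.971978 + √(9216.0 − 424.5816) = 45.971978 + 93.762564 = 139.734542

139.7345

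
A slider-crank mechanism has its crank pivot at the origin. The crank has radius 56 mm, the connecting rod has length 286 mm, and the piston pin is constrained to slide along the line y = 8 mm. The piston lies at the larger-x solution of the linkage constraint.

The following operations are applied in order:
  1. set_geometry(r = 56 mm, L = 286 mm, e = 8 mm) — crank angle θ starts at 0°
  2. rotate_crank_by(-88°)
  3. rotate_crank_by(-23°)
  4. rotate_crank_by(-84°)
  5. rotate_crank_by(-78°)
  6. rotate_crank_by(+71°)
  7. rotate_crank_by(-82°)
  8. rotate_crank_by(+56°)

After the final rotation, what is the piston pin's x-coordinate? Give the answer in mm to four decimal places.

246.5462

set_geometry: r = 56 mm, L = 286 mm, e = 8 mm; θ ← 0°
rotate_crank_by(-88°): θ ← 0° -88° = -88°
rotate_crank_by(-23°): θ ← -88° -23° = -111°
rotate_crank_by(-84°): θ ← -111° -84° = -195°
rotate_crank_by(-78°): θ ← -195° -78° = -273°
rotate_crank_by(+71°): θ ← -273° +71° = -202°
rotate_crank_by(-82°): θ ← -202° -82° = -284°
rotate_crank_by(+56°): θ ← -284° +56° = -228°
crank pin P = (r cos θ, r sin θ) = (-37.471314, 41.616110)
h = r sin θ − e = 41.616110 − 8 = 33.616110
x = r cos θ + √(L² − h²) = -37.471314 + √(81796.0 − 1130.0429) = -37.471314 + 284.017530 = 246.546216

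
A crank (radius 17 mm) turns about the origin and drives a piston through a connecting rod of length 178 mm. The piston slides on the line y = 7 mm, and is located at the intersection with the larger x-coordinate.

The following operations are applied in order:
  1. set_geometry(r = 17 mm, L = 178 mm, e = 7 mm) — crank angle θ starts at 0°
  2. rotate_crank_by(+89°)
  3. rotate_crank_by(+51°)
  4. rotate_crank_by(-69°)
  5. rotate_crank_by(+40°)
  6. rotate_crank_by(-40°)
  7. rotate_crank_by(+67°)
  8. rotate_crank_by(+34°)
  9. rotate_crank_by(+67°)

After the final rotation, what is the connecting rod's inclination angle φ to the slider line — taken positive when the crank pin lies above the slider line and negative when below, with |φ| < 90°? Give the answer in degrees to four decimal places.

-6.9608

set_geometry: r = 17 mm, L = 178 mm, e = 7 mm; θ ← 0°
rotate_crank_by(+89°): θ ← 0° +89° = 89°
rotate_crank_by(+51°): θ ← 89° +51° = 140°
rotate_crank_by(-69°): θ ← 140° -69° = 71°
rotate_crank_by(+40°): θ ← 71° +40° = 111°
rotate_crank_by(-40°): θ ← 111° -40° = 71°
rotate_crank_by(+67°): θ ← 71° +67° = 138°
rotate_crank_by(+34°): θ ← 138° +34° = 172°
rotate_crank_by(+67°): θ ← 172° +67° = 239°
crank pin P = (r cos θ, r sin θ) = (-8.755647, -14.571844)
h = r sin θ − e = -14.571844 − 7 = -21.571844
sin φ = h / L = -21.571844 / 178 = -0.12119014
φ = arcsin(-0.12119014) = -6.960794°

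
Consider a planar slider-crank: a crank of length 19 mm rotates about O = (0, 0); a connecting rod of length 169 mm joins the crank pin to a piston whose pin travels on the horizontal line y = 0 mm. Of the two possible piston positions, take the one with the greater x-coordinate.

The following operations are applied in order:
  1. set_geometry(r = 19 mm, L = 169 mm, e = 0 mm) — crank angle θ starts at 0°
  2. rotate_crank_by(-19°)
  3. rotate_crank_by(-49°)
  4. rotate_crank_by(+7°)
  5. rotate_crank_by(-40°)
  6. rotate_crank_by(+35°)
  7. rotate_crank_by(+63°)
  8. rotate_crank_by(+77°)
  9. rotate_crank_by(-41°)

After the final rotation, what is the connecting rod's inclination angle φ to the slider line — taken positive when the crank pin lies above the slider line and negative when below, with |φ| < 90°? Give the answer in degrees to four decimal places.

set_geometry: r = 19 mm, L = 169 mm, e = 0 mm; θ ← 0°
rotate_crank_by(-19°): θ ← 0° -19° = -19°
rotate_crank_by(-49°): θ ← -19° -49° = -68°
rotate_crank_by(+7°): θ ← -68° +7° = -61°
rotate_crank_by(-40°): θ ← -61° -40° = -101°
rotate_crank_by(+35°): θ ← -101° +35° = -66°
rotate_crank_by(+63°): θ ← -66° +63° = -3°
rotate_crank_by(+77°): θ ← -3° +77° = 74°
rotate_crank_by(-41°): θ ← 74° -41° = 33°
crank pin P = (r cos θ, r sin θ) = (15.934741, 10.348142)
h = r sin θ − e = 10.348142 − 0 = 10.348142
sin φ = h / L = 10.348142 / 169 = 0.06123161
φ = arcsin(0.06123161) = 3.510509°

3.5105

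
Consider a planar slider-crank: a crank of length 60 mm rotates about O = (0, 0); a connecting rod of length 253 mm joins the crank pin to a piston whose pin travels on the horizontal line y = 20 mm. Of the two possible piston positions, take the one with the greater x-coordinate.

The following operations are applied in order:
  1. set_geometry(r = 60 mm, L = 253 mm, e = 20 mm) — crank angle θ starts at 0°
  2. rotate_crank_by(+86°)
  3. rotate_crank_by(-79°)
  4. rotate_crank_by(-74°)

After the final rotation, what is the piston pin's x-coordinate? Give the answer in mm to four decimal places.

set_geometry: r = 60 mm, L = 253 mm, e = 20 mm; θ ← 0°
rotate_crank_by(+86°): θ ← 0° +86° = 86°
rotate_crank_by(-79°): θ ← 86° -79° = 7°
rotate_crank_by(-74°): θ ← 7° -74° = -67°
crank pin P = (r cos θ, r sin θ) = (23.443868, -55.230291)
h = r sin θ − e = -55.230291 − 20 = -75.230291
x = r cos θ + √(L² − h²) = 23.443868 + √(64009.0 − 5659.5967) = 23.443868 + 241.556211 = 265.000079

265.0001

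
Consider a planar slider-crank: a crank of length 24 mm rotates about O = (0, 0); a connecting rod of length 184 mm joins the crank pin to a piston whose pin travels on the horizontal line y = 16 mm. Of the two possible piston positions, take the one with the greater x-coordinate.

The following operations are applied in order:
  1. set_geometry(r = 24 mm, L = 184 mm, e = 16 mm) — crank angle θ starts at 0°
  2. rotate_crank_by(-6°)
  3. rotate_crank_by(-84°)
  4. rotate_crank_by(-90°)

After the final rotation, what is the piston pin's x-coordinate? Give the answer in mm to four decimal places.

set_geometry: r = 24 mm, L = 184 mm, e = 16 mm; θ ← 0°
rotate_crank_by(-6°): θ ← 0° -6° = -6°
rotate_crank_by(-84°): θ ← -6° -84° = -90°
rotate_crank_by(-90°): θ ← -90° -90° = -180°
crank pin P = (r cos θ, r sin θ) = (-24.000000, -0.000000)
h = r sin θ − e = -0.000000 − 16 = -16.000000
x = r cos θ + √(L² − h²) = -24.000000 + √(33856.0 − 256.0000) = -24.000000 + 183.303028 = 159.303028

159.3030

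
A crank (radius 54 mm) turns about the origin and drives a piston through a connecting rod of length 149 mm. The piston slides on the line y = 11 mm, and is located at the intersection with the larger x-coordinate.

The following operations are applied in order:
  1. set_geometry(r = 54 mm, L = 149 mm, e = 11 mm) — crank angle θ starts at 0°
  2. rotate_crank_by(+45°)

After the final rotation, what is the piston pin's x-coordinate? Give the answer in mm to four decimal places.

184.6831

set_geometry: r = 54 mm, L = 149 mm, e = 11 mm; θ ← 0°
rotate_crank_by(+45°): θ ← 0° +45° = 45°
crank pin P = (r cos θ, r sin θ) = (38.183766, 38.183766)
h = r sin θ − e = 38.183766 − 11 = 27.183766
x = r cos θ + √(L² − h²) = 38.183766 + √(22201.0 − 738.9571) = 38.183766 + 146.499293 = 184.683059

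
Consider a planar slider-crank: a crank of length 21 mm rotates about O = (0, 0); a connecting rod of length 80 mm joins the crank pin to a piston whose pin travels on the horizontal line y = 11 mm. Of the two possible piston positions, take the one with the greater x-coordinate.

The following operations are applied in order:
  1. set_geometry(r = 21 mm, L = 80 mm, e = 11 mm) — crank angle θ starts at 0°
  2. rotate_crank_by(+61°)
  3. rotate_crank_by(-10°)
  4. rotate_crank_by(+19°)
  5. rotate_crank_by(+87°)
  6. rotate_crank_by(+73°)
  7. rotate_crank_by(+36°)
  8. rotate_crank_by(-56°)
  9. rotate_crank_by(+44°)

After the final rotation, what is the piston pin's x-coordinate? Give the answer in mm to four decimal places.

set_geometry: r = 21 mm, L = 80 mm, e = 11 mm; θ ← 0°
rotate_crank_by(+61°): θ ← 0° +61° = 61°
rotate_crank_by(-10°): θ ← 61° -10° = 51°
rotate_crank_by(+19°): θ ← 51° +19° = 70°
rotate_crank_by(+87°): θ ← 70° +87° = 157°
rotate_crank_by(+73°): θ ← 157° +73° = 230°
rotate_crank_by(+36°): θ ← 230° +36° = 266°
rotate_crank_by(-56°): θ ← 266° -56° = 210°
rotate_crank_by(+44°): θ ← 210° +44° = 254°
crank pin P = (r cos θ, r sin θ) = (-5.788384, -20.186496)
h = r sin θ − e = -20.186496 − 11 = -31.186496
x = r cos θ + √(L² − h²) = -5.788384 + √(6400.0 − 972.5975) = -5.788384 + 73.670907 = 67.882522

67.8825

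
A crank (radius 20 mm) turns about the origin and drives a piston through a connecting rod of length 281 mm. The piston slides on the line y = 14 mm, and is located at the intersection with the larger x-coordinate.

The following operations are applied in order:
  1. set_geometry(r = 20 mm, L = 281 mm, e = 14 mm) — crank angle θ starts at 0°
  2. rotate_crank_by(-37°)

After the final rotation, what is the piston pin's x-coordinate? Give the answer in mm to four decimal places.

295.7639

set_geometry: r = 20 mm, L = 281 mm, e = 14 mm; θ ← 0°
rotate_crank_by(-37°): θ ← 0° -37° = -37°
crank pin P = (r cos θ, r sin θ) = (15.972710, -12.036300)
h = r sin θ − e = -12.036300 − 14 = -26.036300
x = r cos θ + √(L² − h²) = 15.972710 + √(78961.0 − 677.8889) = 15.972710 + 279.791192 = 295.763902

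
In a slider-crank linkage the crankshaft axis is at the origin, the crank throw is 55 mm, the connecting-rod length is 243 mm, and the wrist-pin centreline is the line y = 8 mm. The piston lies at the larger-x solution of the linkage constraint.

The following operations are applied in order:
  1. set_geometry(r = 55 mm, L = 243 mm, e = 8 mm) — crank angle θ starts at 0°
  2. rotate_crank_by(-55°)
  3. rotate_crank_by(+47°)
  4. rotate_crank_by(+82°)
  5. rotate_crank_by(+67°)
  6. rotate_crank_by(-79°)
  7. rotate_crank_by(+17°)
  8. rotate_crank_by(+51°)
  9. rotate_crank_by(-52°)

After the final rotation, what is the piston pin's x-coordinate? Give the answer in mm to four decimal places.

250.0803

set_geometry: r = 55 mm, L = 243 mm, e = 8 mm; θ ← 0°
rotate_crank_by(-55°): θ ← 0° -55° = -55°
rotate_crank_by(+47°): θ ← -55° +47° = -8°
rotate_crank_by(+82°): θ ← -8° +82° = 74°
rotate_crank_by(+67°): θ ← 74° +67° = 141°
rotate_crank_by(-79°): θ ← 141° -79° = 62°
rotate_crank_by(+17°): θ ← 62° +17° = 79°
rotate_crank_by(+51°): θ ← 79° +51° = 130°
rotate_crank_by(-52°): θ ← 130° -52° = 78°
crank pin P = (r cos θ, r sin θ) = (11.435143, 53.798118)
h = r sin θ − e = 53.798118 − 8 = 45.798118
x = r cos θ + √(L² − h²) = 11.435143 + √(59049.0 − 2097.4676) = 11.435143 + 238.645202 = 250.080345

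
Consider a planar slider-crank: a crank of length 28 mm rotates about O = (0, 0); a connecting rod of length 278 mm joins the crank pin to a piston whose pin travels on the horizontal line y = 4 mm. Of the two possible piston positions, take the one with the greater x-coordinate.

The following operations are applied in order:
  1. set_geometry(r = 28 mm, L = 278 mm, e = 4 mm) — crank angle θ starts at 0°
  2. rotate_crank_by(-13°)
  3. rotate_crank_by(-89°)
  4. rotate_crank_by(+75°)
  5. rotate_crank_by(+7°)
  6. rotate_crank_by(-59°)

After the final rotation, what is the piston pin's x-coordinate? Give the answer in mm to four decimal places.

281.5539

set_geometry: r = 28 mm, L = 278 mm, e = 4 mm; θ ← 0°
rotate_crank_by(-13°): θ ← 0° -13° = -13°
rotate_crank_by(-89°): θ ← -13° -89° = -102°
rotate_crank_by(+75°): θ ← -102° +75° = -27°
rotate_crank_by(+7°): θ ← -27° +7° = -20°
rotate_crank_by(-59°): θ ← -20° -59° = -79°
crank pin P = (r cos θ, r sin θ) = (5.342652, -27.485561)
h = r sin θ − e = -27.485561 − 4 = -31.485561
x = r cos θ + √(L² − h²) = 5.342652 + √(77284.0 − 991.3406) = 5.342652 + 276.211259 = 281.553911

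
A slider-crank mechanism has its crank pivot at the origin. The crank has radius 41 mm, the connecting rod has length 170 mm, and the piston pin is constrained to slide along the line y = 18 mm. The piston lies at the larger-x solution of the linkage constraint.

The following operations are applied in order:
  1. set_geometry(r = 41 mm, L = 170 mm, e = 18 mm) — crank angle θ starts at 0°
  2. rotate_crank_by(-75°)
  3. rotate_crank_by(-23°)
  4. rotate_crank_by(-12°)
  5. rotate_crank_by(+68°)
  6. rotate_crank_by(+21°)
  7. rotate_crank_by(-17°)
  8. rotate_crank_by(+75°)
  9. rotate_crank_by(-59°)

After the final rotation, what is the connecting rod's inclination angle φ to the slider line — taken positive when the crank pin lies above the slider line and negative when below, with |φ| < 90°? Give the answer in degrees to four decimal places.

-11.3165

set_geometry: r = 41 mm, L = 170 mm, e = 18 mm; θ ← 0°
rotate_crank_by(-75°): θ ← 0° -75° = -75°
rotate_crank_by(-23°): θ ← -75° -23° = -98°
rotate_crank_by(-12°): θ ← -98° -12° = -110°
rotate_crank_by(+68°): θ ← -110° +68° = -42°
rotate_crank_by(+21°): θ ← -42° +21° = -21°
rotate_crank_by(-17°): θ ← -21° -17° = -38°
rotate_crank_by(+75°): θ ← -38° +75° = 37°
rotate_crank_by(-59°): θ ← 37° -59° = -22°
crank pin P = (r cos θ, r sin θ) = (38.014538, -15.358870)
h = r sin θ − e = -15.358870 − 18 = -33.358870
sin φ = h / L = -33.358870 / 170 = -0.19622865
φ = arcsin(-0.19622865) = -11.316507°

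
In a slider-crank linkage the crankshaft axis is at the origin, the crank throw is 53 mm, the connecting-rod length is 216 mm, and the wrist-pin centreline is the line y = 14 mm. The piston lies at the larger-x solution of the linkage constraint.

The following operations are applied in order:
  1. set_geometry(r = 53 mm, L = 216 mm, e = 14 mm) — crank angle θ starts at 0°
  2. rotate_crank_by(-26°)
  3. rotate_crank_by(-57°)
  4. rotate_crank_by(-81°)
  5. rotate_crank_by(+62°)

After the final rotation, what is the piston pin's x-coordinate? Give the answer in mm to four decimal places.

194.7010

set_geometry: r = 53 mm, L = 216 mm, e = 14 mm; θ ← 0°
rotate_crank_by(-26°): θ ← 0° -26° = -26°
rotate_crank_by(-57°): θ ← -26° -57° = -83°
rotate_crank_by(-81°): θ ← -83° -81° = -164°
rotate_crank_by(+62°): θ ← -164° +62° = -102°
crank pin P = (r cos θ, r sin θ) = (-11.019320, -51.841823)
h = r sin θ − e = -51.841823 − 14 = -65.841823
x = r cos θ + √(L² − h²) = -11.019320 + √(46656.0 − 4335.1456) = -11.019320 + 205.720330 = 194.701011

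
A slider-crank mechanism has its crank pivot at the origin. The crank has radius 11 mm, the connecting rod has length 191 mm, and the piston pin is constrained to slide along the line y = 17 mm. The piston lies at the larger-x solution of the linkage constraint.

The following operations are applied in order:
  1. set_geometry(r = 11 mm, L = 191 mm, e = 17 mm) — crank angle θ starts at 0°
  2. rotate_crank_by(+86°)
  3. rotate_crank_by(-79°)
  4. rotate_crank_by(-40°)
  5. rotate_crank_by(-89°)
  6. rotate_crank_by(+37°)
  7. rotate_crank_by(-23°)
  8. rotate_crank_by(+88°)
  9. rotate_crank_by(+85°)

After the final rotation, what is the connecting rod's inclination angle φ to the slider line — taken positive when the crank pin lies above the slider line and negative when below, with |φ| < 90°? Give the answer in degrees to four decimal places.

-2.1095

set_geometry: r = 11 mm, L = 191 mm, e = 17 mm; θ ← 0°
rotate_crank_by(+86°): θ ← 0° +86° = 86°
rotate_crank_by(-79°): θ ← 86° -79° = 7°
rotate_crank_by(-40°): θ ← 7° -40° = -33°
rotate_crank_by(-89°): θ ← -33° -89° = -122°
rotate_crank_by(+37°): θ ← -122° +37° = -85°
rotate_crank_by(-23°): θ ← -85° -23° = -108°
rotate_crank_by(+88°): θ ← -108° +88° = -20°
rotate_crank_by(+85°): θ ← -20° +85° = 65°
crank pin P = (r cos θ, r sin θ) = (4.648801, 9.969386)
h = r sin θ − e = 9.969386 − 17 = -7.030614
sin φ = h / L = -7.030614 / 191 = -0.03680950
φ = arcsin(-0.03680950) = -2.109506°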